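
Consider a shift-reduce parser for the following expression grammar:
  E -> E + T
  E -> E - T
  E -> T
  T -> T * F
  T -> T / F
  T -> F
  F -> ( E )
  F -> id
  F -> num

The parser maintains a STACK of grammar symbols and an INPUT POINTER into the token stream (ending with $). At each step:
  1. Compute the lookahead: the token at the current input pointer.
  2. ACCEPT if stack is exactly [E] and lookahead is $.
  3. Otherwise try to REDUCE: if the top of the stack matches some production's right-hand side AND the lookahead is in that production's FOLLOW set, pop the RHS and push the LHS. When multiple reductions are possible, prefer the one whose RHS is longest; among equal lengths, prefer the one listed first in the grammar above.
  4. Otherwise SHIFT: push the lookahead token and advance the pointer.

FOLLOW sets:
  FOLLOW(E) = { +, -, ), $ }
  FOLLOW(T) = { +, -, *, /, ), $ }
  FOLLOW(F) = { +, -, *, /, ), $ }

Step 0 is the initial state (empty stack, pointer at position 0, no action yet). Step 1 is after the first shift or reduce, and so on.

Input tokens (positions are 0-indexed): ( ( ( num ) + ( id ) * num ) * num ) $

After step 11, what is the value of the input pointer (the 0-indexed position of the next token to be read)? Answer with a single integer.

Step 1: shift (. Stack=[(] ptr=1 lookahead=( remaining=[( ( num ) + ( id ) * num ) * num ) $]
Step 2: shift (. Stack=[( (] ptr=2 lookahead=( remaining=[( num ) + ( id ) * num ) * num ) $]
Step 3: shift (. Stack=[( ( (] ptr=3 lookahead=num remaining=[num ) + ( id ) * num ) * num ) $]
Step 4: shift num. Stack=[( ( ( num] ptr=4 lookahead=) remaining=[) + ( id ) * num ) * num ) $]
Step 5: reduce F->num. Stack=[( ( ( F] ptr=4 lookahead=) remaining=[) + ( id ) * num ) * num ) $]
Step 6: reduce T->F. Stack=[( ( ( T] ptr=4 lookahead=) remaining=[) + ( id ) * num ) * num ) $]
Step 7: reduce E->T. Stack=[( ( ( E] ptr=4 lookahead=) remaining=[) + ( id ) * num ) * num ) $]
Step 8: shift ). Stack=[( ( ( E )] ptr=5 lookahead=+ remaining=[+ ( id ) * num ) * num ) $]
Step 9: reduce F->( E ). Stack=[( ( F] ptr=5 lookahead=+ remaining=[+ ( id ) * num ) * num ) $]
Step 10: reduce T->F. Stack=[( ( T] ptr=5 lookahead=+ remaining=[+ ( id ) * num ) * num ) $]
Step 11: reduce E->T. Stack=[( ( E] ptr=5 lookahead=+ remaining=[+ ( id ) * num ) * num ) $]

Answer: 5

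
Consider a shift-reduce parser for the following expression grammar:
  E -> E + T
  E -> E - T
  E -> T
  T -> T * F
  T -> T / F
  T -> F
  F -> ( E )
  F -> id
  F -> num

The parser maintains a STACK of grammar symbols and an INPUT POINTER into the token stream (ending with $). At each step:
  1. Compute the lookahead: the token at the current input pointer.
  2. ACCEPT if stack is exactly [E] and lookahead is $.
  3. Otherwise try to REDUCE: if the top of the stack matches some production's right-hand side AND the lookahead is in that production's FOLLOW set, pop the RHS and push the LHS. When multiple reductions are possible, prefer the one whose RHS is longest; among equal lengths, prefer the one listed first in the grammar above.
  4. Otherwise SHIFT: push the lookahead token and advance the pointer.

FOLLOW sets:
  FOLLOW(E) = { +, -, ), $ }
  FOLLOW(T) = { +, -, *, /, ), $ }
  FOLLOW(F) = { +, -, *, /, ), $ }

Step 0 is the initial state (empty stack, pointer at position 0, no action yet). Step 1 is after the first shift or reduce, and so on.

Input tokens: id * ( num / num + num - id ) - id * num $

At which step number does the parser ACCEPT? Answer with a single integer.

Step 1: shift id. Stack=[id] ptr=1 lookahead=* remaining=[* ( num / num + num - id ) - id * num $]
Step 2: reduce F->id. Stack=[F] ptr=1 lookahead=* remaining=[* ( num / num + num - id ) - id * num $]
Step 3: reduce T->F. Stack=[T] ptr=1 lookahead=* remaining=[* ( num / num + num - id ) - id * num $]
Step 4: shift *. Stack=[T *] ptr=2 lookahead=( remaining=[( num / num + num - id ) - id * num $]
Step 5: shift (. Stack=[T * (] ptr=3 lookahead=num remaining=[num / num + num - id ) - id * num $]
Step 6: shift num. Stack=[T * ( num] ptr=4 lookahead=/ remaining=[/ num + num - id ) - id * num $]
Step 7: reduce F->num. Stack=[T * ( F] ptr=4 lookahead=/ remaining=[/ num + num - id ) - id * num $]
Step 8: reduce T->F. Stack=[T * ( T] ptr=4 lookahead=/ remaining=[/ num + num - id ) - id * num $]
Step 9: shift /. Stack=[T * ( T /] ptr=5 lookahead=num remaining=[num + num - id ) - id * num $]
Step 10: shift num. Stack=[T * ( T / num] ptr=6 lookahead=+ remaining=[+ num - id ) - id * num $]
Step 11: reduce F->num. Stack=[T * ( T / F] ptr=6 lookahead=+ remaining=[+ num - id ) - id * num $]
Step 12: reduce T->T / F. Stack=[T * ( T] ptr=6 lookahead=+ remaining=[+ num - id ) - id * num $]
Step 13: reduce E->T. Stack=[T * ( E] ptr=6 lookahead=+ remaining=[+ num - id ) - id * num $]
Step 14: shift +. Stack=[T * ( E +] ptr=7 lookahead=num remaining=[num - id ) - id * num $]
Step 15: shift num. Stack=[T * ( E + num] ptr=8 lookahead=- remaining=[- id ) - id * num $]
Step 16: reduce F->num. Stack=[T * ( E + F] ptr=8 lookahead=- remaining=[- id ) - id * num $]
Step 17: reduce T->F. Stack=[T * ( E + T] ptr=8 lookahead=- remaining=[- id ) - id * num $]
Step 18: reduce E->E + T. Stack=[T * ( E] ptr=8 lookahead=- remaining=[- id ) - id * num $]
Step 19: shift -. Stack=[T * ( E -] ptr=9 lookahead=id remaining=[id ) - id * num $]
Step 20: shift id. Stack=[T * ( E - id] ptr=10 lookahead=) remaining=[) - id * num $]
Step 21: reduce F->id. Stack=[T * ( E - F] ptr=10 lookahead=) remaining=[) - id * num $]
Step 22: reduce T->F. Stack=[T * ( E - T] ptr=10 lookahead=) remaining=[) - id * num $]
Step 23: reduce E->E - T. Stack=[T * ( E] ptr=10 lookahead=) remaining=[) - id * num $]
Step 24: shift ). Stack=[T * ( E )] ptr=11 lookahead=- remaining=[- id * num $]
Step 25: reduce F->( E ). Stack=[T * F] ptr=11 lookahead=- remaining=[- id * num $]
Step 26: reduce T->T * F. Stack=[T] ptr=11 lookahead=- remaining=[- id * num $]
Step 27: reduce E->T. Stack=[E] ptr=11 lookahead=- remaining=[- id * num $]
Step 28: shift -. Stack=[E -] ptr=12 lookahead=id remaining=[id * num $]
Step 29: shift id. Stack=[E - id] ptr=13 lookahead=* remaining=[* num $]
Step 30: reduce F->id. Stack=[E - F] ptr=13 lookahead=* remaining=[* num $]
Step 31: reduce T->F. Stack=[E - T] ptr=13 lookahead=* remaining=[* num $]
Step 32: shift *. Stack=[E - T *] ptr=14 lookahead=num remaining=[num $]
Step 33: shift num. Stack=[E - T * num] ptr=15 lookahead=$ remaining=[$]
Step 34: reduce F->num. Stack=[E - T * F] ptr=15 lookahead=$ remaining=[$]
Step 35: reduce T->T * F. Stack=[E - T] ptr=15 lookahead=$ remaining=[$]
Step 36: reduce E->E - T. Stack=[E] ptr=15 lookahead=$ remaining=[$]
Step 37: accept. Stack=[E] ptr=15 lookahead=$ remaining=[$]

Answer: 37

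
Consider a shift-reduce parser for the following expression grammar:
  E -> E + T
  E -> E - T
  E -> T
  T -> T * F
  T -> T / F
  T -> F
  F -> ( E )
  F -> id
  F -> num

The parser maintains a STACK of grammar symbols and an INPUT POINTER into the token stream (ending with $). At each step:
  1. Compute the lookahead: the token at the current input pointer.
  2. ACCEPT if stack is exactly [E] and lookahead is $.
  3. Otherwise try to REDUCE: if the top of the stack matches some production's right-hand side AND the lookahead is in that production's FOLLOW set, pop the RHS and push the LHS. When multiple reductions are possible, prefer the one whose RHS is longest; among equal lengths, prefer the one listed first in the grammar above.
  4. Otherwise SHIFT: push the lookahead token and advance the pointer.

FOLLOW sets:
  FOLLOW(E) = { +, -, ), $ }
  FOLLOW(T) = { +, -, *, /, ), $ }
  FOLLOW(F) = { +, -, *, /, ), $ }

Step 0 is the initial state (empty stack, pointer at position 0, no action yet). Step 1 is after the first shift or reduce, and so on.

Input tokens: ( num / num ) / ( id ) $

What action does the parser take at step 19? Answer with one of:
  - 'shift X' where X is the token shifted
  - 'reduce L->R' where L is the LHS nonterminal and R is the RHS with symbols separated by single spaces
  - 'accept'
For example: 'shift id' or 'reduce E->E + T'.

Answer: shift )

Derivation:
Step 1: shift (. Stack=[(] ptr=1 lookahead=num remaining=[num / num ) / ( id ) $]
Step 2: shift num. Stack=[( num] ptr=2 lookahead=/ remaining=[/ num ) / ( id ) $]
Step 3: reduce F->num. Stack=[( F] ptr=2 lookahead=/ remaining=[/ num ) / ( id ) $]
Step 4: reduce T->F. Stack=[( T] ptr=2 lookahead=/ remaining=[/ num ) / ( id ) $]
Step 5: shift /. Stack=[( T /] ptr=3 lookahead=num remaining=[num ) / ( id ) $]
Step 6: shift num. Stack=[( T / num] ptr=4 lookahead=) remaining=[) / ( id ) $]
Step 7: reduce F->num. Stack=[( T / F] ptr=4 lookahead=) remaining=[) / ( id ) $]
Step 8: reduce T->T / F. Stack=[( T] ptr=4 lookahead=) remaining=[) / ( id ) $]
Step 9: reduce E->T. Stack=[( E] ptr=4 lookahead=) remaining=[) / ( id ) $]
Step 10: shift ). Stack=[( E )] ptr=5 lookahead=/ remaining=[/ ( id ) $]
Step 11: reduce F->( E ). Stack=[F] ptr=5 lookahead=/ remaining=[/ ( id ) $]
Step 12: reduce T->F. Stack=[T] ptr=5 lookahead=/ remaining=[/ ( id ) $]
Step 13: shift /. Stack=[T /] ptr=6 lookahead=( remaining=[( id ) $]
Step 14: shift (. Stack=[T / (] ptr=7 lookahead=id remaining=[id ) $]
Step 15: shift id. Stack=[T / ( id] ptr=8 lookahead=) remaining=[) $]
Step 16: reduce F->id. Stack=[T / ( F] ptr=8 lookahead=) remaining=[) $]
Step 17: reduce T->F. Stack=[T / ( T] ptr=8 lookahead=) remaining=[) $]
Step 18: reduce E->T. Stack=[T / ( E] ptr=8 lookahead=) remaining=[) $]
Step 19: shift ). Stack=[T / ( E )] ptr=9 lookahead=$ remaining=[$]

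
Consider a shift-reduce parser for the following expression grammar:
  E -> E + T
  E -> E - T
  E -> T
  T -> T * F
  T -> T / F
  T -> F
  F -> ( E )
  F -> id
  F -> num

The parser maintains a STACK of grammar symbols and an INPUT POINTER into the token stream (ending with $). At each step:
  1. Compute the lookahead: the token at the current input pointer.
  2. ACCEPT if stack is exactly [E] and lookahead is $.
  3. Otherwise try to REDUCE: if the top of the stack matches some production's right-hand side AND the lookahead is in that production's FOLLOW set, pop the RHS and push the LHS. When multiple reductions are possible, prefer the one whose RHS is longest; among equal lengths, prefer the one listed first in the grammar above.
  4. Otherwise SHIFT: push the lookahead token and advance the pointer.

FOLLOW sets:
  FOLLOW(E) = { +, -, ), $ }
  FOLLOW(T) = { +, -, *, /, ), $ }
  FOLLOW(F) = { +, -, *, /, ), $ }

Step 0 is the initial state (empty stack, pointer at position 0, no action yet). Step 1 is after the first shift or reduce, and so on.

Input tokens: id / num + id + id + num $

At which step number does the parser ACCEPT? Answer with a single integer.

Answer: 24

Derivation:
Step 1: shift id. Stack=[id] ptr=1 lookahead=/ remaining=[/ num + id + id + num $]
Step 2: reduce F->id. Stack=[F] ptr=1 lookahead=/ remaining=[/ num + id + id + num $]
Step 3: reduce T->F. Stack=[T] ptr=1 lookahead=/ remaining=[/ num + id + id + num $]
Step 4: shift /. Stack=[T /] ptr=2 lookahead=num remaining=[num + id + id + num $]
Step 5: shift num. Stack=[T / num] ptr=3 lookahead=+ remaining=[+ id + id + num $]
Step 6: reduce F->num. Stack=[T / F] ptr=3 lookahead=+ remaining=[+ id + id + num $]
Step 7: reduce T->T / F. Stack=[T] ptr=3 lookahead=+ remaining=[+ id + id + num $]
Step 8: reduce E->T. Stack=[E] ptr=3 lookahead=+ remaining=[+ id + id + num $]
Step 9: shift +. Stack=[E +] ptr=4 lookahead=id remaining=[id + id + num $]
Step 10: shift id. Stack=[E + id] ptr=5 lookahead=+ remaining=[+ id + num $]
Step 11: reduce F->id. Stack=[E + F] ptr=5 lookahead=+ remaining=[+ id + num $]
Step 12: reduce T->F. Stack=[E + T] ptr=5 lookahead=+ remaining=[+ id + num $]
Step 13: reduce E->E + T. Stack=[E] ptr=5 lookahead=+ remaining=[+ id + num $]
Step 14: shift +. Stack=[E +] ptr=6 lookahead=id remaining=[id + num $]
Step 15: shift id. Stack=[E + id] ptr=7 lookahead=+ remaining=[+ num $]
Step 16: reduce F->id. Stack=[E + F] ptr=7 lookahead=+ remaining=[+ num $]
Step 17: reduce T->F. Stack=[E + T] ptr=7 lookahead=+ remaining=[+ num $]
Step 18: reduce E->E + T. Stack=[E] ptr=7 lookahead=+ remaining=[+ num $]
Step 19: shift +. Stack=[E +] ptr=8 lookahead=num remaining=[num $]
Step 20: shift num. Stack=[E + num] ptr=9 lookahead=$ remaining=[$]
Step 21: reduce F->num. Stack=[E + F] ptr=9 lookahead=$ remaining=[$]
Step 22: reduce T->F. Stack=[E + T] ptr=9 lookahead=$ remaining=[$]
Step 23: reduce E->E + T. Stack=[E] ptr=9 lookahead=$ remaining=[$]
Step 24: accept. Stack=[E] ptr=9 lookahead=$ remaining=[$]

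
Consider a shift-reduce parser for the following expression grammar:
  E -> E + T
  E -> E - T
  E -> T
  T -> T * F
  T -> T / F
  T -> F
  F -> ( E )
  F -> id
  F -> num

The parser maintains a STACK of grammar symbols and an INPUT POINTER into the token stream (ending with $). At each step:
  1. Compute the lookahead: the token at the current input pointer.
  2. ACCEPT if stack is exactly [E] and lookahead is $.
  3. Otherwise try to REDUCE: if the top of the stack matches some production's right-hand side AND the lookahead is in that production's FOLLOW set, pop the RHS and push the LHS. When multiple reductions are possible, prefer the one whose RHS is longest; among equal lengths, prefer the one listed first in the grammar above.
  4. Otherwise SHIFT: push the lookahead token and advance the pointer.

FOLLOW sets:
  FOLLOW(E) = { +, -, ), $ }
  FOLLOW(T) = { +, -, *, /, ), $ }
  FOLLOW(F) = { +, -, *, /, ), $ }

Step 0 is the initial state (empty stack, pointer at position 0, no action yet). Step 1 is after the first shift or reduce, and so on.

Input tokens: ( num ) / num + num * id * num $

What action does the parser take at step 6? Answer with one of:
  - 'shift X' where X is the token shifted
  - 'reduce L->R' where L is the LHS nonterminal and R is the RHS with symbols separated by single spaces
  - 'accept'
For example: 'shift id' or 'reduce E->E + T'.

Answer: shift )

Derivation:
Step 1: shift (. Stack=[(] ptr=1 lookahead=num remaining=[num ) / num + num * id * num $]
Step 2: shift num. Stack=[( num] ptr=2 lookahead=) remaining=[) / num + num * id * num $]
Step 3: reduce F->num. Stack=[( F] ptr=2 lookahead=) remaining=[) / num + num * id * num $]
Step 4: reduce T->F. Stack=[( T] ptr=2 lookahead=) remaining=[) / num + num * id * num $]
Step 5: reduce E->T. Stack=[( E] ptr=2 lookahead=) remaining=[) / num + num * id * num $]
Step 6: shift ). Stack=[( E )] ptr=3 lookahead=/ remaining=[/ num + num * id * num $]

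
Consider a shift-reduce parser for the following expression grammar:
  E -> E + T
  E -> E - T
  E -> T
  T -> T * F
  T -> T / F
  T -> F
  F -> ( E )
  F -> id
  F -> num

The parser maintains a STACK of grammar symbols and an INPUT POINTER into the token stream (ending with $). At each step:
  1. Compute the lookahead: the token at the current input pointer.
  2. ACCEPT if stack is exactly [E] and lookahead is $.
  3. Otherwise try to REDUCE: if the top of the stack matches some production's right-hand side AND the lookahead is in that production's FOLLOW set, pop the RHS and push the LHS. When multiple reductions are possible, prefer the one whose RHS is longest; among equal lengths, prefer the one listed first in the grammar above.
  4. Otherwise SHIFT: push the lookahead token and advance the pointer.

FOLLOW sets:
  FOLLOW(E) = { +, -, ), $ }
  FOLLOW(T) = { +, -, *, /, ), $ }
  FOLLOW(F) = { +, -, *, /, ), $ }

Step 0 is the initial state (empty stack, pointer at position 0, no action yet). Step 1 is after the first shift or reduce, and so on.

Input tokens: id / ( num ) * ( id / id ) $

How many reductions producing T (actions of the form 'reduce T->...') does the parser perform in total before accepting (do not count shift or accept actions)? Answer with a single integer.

Step 1: shift id. Stack=[id] ptr=1 lookahead=/ remaining=[/ ( num ) * ( id / id ) $]
Step 2: reduce F->id. Stack=[F] ptr=1 lookahead=/ remaining=[/ ( num ) * ( id / id ) $]
Step 3: reduce T->F. Stack=[T] ptr=1 lookahead=/ remaining=[/ ( num ) * ( id / id ) $]
Step 4: shift /. Stack=[T /] ptr=2 lookahead=( remaining=[( num ) * ( id / id ) $]
Step 5: shift (. Stack=[T / (] ptr=3 lookahead=num remaining=[num ) * ( id / id ) $]
Step 6: shift num. Stack=[T / ( num] ptr=4 lookahead=) remaining=[) * ( id / id ) $]
Step 7: reduce F->num. Stack=[T / ( F] ptr=4 lookahead=) remaining=[) * ( id / id ) $]
Step 8: reduce T->F. Stack=[T / ( T] ptr=4 lookahead=) remaining=[) * ( id / id ) $]
Step 9: reduce E->T. Stack=[T / ( E] ptr=4 lookahead=) remaining=[) * ( id / id ) $]
Step 10: shift ). Stack=[T / ( E )] ptr=5 lookahead=* remaining=[* ( id / id ) $]
Step 11: reduce F->( E ). Stack=[T / F] ptr=5 lookahead=* remaining=[* ( id / id ) $]
Step 12: reduce T->T / F. Stack=[T] ptr=5 lookahead=* remaining=[* ( id / id ) $]
Step 13: shift *. Stack=[T *] ptr=6 lookahead=( remaining=[( id / id ) $]
Step 14: shift (. Stack=[T * (] ptr=7 lookahead=id remaining=[id / id ) $]
Step 15: shift id. Stack=[T * ( id] ptr=8 lookahead=/ remaining=[/ id ) $]
Step 16: reduce F->id. Stack=[T * ( F] ptr=8 lookahead=/ remaining=[/ id ) $]
Step 17: reduce T->F. Stack=[T * ( T] ptr=8 lookahead=/ remaining=[/ id ) $]
Step 18: shift /. Stack=[T * ( T /] ptr=9 lookahead=id remaining=[id ) $]
Step 19: shift id. Stack=[T * ( T / id] ptr=10 lookahead=) remaining=[) $]
Step 20: reduce F->id. Stack=[T * ( T / F] ptr=10 lookahead=) remaining=[) $]
Step 21: reduce T->T / F. Stack=[T * ( T] ptr=10 lookahead=) remaining=[) $]
Step 22: reduce E->T. Stack=[T * ( E] ptr=10 lookahead=) remaining=[) $]
Step 23: shift ). Stack=[T * ( E )] ptr=11 lookahead=$ remaining=[$]
Step 24: reduce F->( E ). Stack=[T * F] ptr=11 lookahead=$ remaining=[$]
Step 25: reduce T->T * F. Stack=[T] ptr=11 lookahead=$ remaining=[$]
Step 26: reduce E->T. Stack=[E] ptr=11 lookahead=$ remaining=[$]
Step 27: accept. Stack=[E] ptr=11 lookahead=$ remaining=[$]

Answer: 6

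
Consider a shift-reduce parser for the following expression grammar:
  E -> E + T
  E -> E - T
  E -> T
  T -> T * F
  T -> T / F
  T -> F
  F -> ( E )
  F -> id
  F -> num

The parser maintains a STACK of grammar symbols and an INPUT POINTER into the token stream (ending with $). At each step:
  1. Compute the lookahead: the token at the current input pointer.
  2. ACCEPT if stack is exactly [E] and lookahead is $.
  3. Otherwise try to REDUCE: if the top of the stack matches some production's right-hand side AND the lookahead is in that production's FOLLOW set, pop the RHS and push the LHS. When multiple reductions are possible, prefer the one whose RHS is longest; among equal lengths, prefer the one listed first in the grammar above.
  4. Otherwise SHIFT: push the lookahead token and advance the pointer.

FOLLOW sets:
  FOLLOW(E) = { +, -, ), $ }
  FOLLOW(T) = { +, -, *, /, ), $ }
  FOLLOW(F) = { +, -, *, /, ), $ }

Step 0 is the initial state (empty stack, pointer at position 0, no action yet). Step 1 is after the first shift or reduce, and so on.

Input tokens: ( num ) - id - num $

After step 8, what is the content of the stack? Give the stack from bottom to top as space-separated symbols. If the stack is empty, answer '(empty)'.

Answer: T

Derivation:
Step 1: shift (. Stack=[(] ptr=1 lookahead=num remaining=[num ) - id - num $]
Step 2: shift num. Stack=[( num] ptr=2 lookahead=) remaining=[) - id - num $]
Step 3: reduce F->num. Stack=[( F] ptr=2 lookahead=) remaining=[) - id - num $]
Step 4: reduce T->F. Stack=[( T] ptr=2 lookahead=) remaining=[) - id - num $]
Step 5: reduce E->T. Stack=[( E] ptr=2 lookahead=) remaining=[) - id - num $]
Step 6: shift ). Stack=[( E )] ptr=3 lookahead=- remaining=[- id - num $]
Step 7: reduce F->( E ). Stack=[F] ptr=3 lookahead=- remaining=[- id - num $]
Step 8: reduce T->F. Stack=[T] ptr=3 lookahead=- remaining=[- id - num $]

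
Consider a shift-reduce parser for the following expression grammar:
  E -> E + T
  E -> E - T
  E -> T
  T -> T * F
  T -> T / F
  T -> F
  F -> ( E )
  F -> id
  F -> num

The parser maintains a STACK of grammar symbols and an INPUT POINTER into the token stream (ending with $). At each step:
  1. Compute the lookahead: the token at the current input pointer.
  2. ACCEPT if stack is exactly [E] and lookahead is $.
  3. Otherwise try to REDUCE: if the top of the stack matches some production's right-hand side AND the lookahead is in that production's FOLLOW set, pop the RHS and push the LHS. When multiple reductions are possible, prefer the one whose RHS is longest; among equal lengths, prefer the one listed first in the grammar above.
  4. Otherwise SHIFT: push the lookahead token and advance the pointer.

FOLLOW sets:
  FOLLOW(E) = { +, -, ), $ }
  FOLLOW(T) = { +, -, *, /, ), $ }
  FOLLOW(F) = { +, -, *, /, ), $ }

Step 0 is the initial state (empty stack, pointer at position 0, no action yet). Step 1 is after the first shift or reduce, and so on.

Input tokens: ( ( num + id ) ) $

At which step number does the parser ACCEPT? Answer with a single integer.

Answer: 20

Derivation:
Step 1: shift (. Stack=[(] ptr=1 lookahead=( remaining=[( num + id ) ) $]
Step 2: shift (. Stack=[( (] ptr=2 lookahead=num remaining=[num + id ) ) $]
Step 3: shift num. Stack=[( ( num] ptr=3 lookahead=+ remaining=[+ id ) ) $]
Step 4: reduce F->num. Stack=[( ( F] ptr=3 lookahead=+ remaining=[+ id ) ) $]
Step 5: reduce T->F. Stack=[( ( T] ptr=3 lookahead=+ remaining=[+ id ) ) $]
Step 6: reduce E->T. Stack=[( ( E] ptr=3 lookahead=+ remaining=[+ id ) ) $]
Step 7: shift +. Stack=[( ( E +] ptr=4 lookahead=id remaining=[id ) ) $]
Step 8: shift id. Stack=[( ( E + id] ptr=5 lookahead=) remaining=[) ) $]
Step 9: reduce F->id. Stack=[( ( E + F] ptr=5 lookahead=) remaining=[) ) $]
Step 10: reduce T->F. Stack=[( ( E + T] ptr=5 lookahead=) remaining=[) ) $]
Step 11: reduce E->E + T. Stack=[( ( E] ptr=5 lookahead=) remaining=[) ) $]
Step 12: shift ). Stack=[( ( E )] ptr=6 lookahead=) remaining=[) $]
Step 13: reduce F->( E ). Stack=[( F] ptr=6 lookahead=) remaining=[) $]
Step 14: reduce T->F. Stack=[( T] ptr=6 lookahead=) remaining=[) $]
Step 15: reduce E->T. Stack=[( E] ptr=6 lookahead=) remaining=[) $]
Step 16: shift ). Stack=[( E )] ptr=7 lookahead=$ remaining=[$]
Step 17: reduce F->( E ). Stack=[F] ptr=7 lookahead=$ remaining=[$]
Step 18: reduce T->F. Stack=[T] ptr=7 lookahead=$ remaining=[$]
Step 19: reduce E->T. Stack=[E] ptr=7 lookahead=$ remaining=[$]
Step 20: accept. Stack=[E] ptr=7 lookahead=$ remaining=[$]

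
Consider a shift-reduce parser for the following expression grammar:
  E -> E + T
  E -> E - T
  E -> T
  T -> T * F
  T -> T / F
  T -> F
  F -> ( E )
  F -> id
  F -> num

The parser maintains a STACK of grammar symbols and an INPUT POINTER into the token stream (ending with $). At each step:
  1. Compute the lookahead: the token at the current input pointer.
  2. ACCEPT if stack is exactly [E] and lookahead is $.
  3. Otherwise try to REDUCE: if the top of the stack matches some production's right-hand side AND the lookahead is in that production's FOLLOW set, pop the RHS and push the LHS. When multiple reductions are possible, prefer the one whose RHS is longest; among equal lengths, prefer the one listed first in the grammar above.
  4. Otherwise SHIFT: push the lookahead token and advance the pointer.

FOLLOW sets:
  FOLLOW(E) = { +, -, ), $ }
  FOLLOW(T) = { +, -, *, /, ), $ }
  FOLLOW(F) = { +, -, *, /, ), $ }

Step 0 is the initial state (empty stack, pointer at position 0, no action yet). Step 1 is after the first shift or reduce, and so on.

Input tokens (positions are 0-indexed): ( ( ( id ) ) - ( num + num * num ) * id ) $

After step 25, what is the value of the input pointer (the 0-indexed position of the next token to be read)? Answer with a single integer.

Step 1: shift (. Stack=[(] ptr=1 lookahead=( remaining=[( ( id ) ) - ( num + num * num ) * id ) $]
Step 2: shift (. Stack=[( (] ptr=2 lookahead=( remaining=[( id ) ) - ( num + num * num ) * id ) $]
Step 3: shift (. Stack=[( ( (] ptr=3 lookahead=id remaining=[id ) ) - ( num + num * num ) * id ) $]
Step 4: shift id. Stack=[( ( ( id] ptr=4 lookahead=) remaining=[) ) - ( num + num * num ) * id ) $]
Step 5: reduce F->id. Stack=[( ( ( F] ptr=4 lookahead=) remaining=[) ) - ( num + num * num ) * id ) $]
Step 6: reduce T->F. Stack=[( ( ( T] ptr=4 lookahead=) remaining=[) ) - ( num + num * num ) * id ) $]
Step 7: reduce E->T. Stack=[( ( ( E] ptr=4 lookahead=) remaining=[) ) - ( num + num * num ) * id ) $]
Step 8: shift ). Stack=[( ( ( E )] ptr=5 lookahead=) remaining=[) - ( num + num * num ) * id ) $]
Step 9: reduce F->( E ). Stack=[( ( F] ptr=5 lookahead=) remaining=[) - ( num + num * num ) * id ) $]
Step 10: reduce T->F. Stack=[( ( T] ptr=5 lookahead=) remaining=[) - ( num + num * num ) * id ) $]
Step 11: reduce E->T. Stack=[( ( E] ptr=5 lookahead=) remaining=[) - ( num + num * num ) * id ) $]
Step 12: shift ). Stack=[( ( E )] ptr=6 lookahead=- remaining=[- ( num + num * num ) * id ) $]
Step 13: reduce F->( E ). Stack=[( F] ptr=6 lookahead=- remaining=[- ( num + num * num ) * id ) $]
Step 14: reduce T->F. Stack=[( T] ptr=6 lookahead=- remaining=[- ( num + num * num ) * id ) $]
Step 15: reduce E->T. Stack=[( E] ptr=6 lookahead=- remaining=[- ( num + num * num ) * id ) $]
Step 16: shift -. Stack=[( E -] ptr=7 lookahead=( remaining=[( num + num * num ) * id ) $]
Step 17: shift (. Stack=[( E - (] ptr=8 lookahead=num remaining=[num + num * num ) * id ) $]
Step 18: shift num. Stack=[( E - ( num] ptr=9 lookahead=+ remaining=[+ num * num ) * id ) $]
Step 19: reduce F->num. Stack=[( E - ( F] ptr=9 lookahead=+ remaining=[+ num * num ) * id ) $]
Step 20: reduce T->F. Stack=[( E - ( T] ptr=9 lookahead=+ remaining=[+ num * num ) * id ) $]
Step 21: reduce E->T. Stack=[( E - ( E] ptr=9 lookahead=+ remaining=[+ num * num ) * id ) $]
Step 22: shift +. Stack=[( E - ( E +] ptr=10 lookahead=num remaining=[num * num ) * id ) $]
Step 23: shift num. Stack=[( E - ( E + num] ptr=11 lookahead=* remaining=[* num ) * id ) $]
Step 24: reduce F->num. Stack=[( E - ( E + F] ptr=11 lookahead=* remaining=[* num ) * id ) $]
Step 25: reduce T->F. Stack=[( E - ( E + T] ptr=11 lookahead=* remaining=[* num ) * id ) $]

Answer: 11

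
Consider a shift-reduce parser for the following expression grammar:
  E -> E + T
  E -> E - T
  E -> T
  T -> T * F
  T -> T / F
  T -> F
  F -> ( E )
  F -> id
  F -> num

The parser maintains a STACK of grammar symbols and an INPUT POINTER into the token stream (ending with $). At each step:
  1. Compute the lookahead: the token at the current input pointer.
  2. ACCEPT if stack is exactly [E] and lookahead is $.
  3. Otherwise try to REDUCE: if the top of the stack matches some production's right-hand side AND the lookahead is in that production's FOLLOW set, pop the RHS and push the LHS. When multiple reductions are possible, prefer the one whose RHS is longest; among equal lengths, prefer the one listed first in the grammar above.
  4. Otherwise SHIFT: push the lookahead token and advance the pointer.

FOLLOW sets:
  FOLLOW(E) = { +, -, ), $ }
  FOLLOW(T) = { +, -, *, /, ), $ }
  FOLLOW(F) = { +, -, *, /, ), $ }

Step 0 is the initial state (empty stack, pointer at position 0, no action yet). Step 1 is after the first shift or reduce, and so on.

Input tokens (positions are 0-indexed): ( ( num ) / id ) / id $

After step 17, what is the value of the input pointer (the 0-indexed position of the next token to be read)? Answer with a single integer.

Answer: 7

Derivation:
Step 1: shift (. Stack=[(] ptr=1 lookahead=( remaining=[( num ) / id ) / id $]
Step 2: shift (. Stack=[( (] ptr=2 lookahead=num remaining=[num ) / id ) / id $]
Step 3: shift num. Stack=[( ( num] ptr=3 lookahead=) remaining=[) / id ) / id $]
Step 4: reduce F->num. Stack=[( ( F] ptr=3 lookahead=) remaining=[) / id ) / id $]
Step 5: reduce T->F. Stack=[( ( T] ptr=3 lookahead=) remaining=[) / id ) / id $]
Step 6: reduce E->T. Stack=[( ( E] ptr=3 lookahead=) remaining=[) / id ) / id $]
Step 7: shift ). Stack=[( ( E )] ptr=4 lookahead=/ remaining=[/ id ) / id $]
Step 8: reduce F->( E ). Stack=[( F] ptr=4 lookahead=/ remaining=[/ id ) / id $]
Step 9: reduce T->F. Stack=[( T] ptr=4 lookahead=/ remaining=[/ id ) / id $]
Step 10: shift /. Stack=[( T /] ptr=5 lookahead=id remaining=[id ) / id $]
Step 11: shift id. Stack=[( T / id] ptr=6 lookahead=) remaining=[) / id $]
Step 12: reduce F->id. Stack=[( T / F] ptr=6 lookahead=) remaining=[) / id $]
Step 13: reduce T->T / F. Stack=[( T] ptr=6 lookahead=) remaining=[) / id $]
Step 14: reduce E->T. Stack=[( E] ptr=6 lookahead=) remaining=[) / id $]
Step 15: shift ). Stack=[( E )] ptr=7 lookahead=/ remaining=[/ id $]
Step 16: reduce F->( E ). Stack=[F] ptr=7 lookahead=/ remaining=[/ id $]
Step 17: reduce T->F. Stack=[T] ptr=7 lookahead=/ remaining=[/ id $]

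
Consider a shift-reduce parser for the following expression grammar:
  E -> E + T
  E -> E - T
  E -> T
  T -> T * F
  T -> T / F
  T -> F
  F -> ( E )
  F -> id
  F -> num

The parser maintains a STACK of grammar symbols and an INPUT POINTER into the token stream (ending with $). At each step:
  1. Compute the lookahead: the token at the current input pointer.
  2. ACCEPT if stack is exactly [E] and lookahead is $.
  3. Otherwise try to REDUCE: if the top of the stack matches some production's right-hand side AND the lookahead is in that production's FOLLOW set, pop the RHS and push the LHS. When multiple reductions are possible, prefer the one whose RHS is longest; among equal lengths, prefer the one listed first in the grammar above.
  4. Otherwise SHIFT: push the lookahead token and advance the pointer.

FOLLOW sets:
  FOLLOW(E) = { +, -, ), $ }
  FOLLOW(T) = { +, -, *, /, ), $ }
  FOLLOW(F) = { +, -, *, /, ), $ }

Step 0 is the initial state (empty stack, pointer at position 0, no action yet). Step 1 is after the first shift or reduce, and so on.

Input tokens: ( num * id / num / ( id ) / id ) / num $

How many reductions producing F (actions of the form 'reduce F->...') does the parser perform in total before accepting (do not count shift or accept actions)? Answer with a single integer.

Step 1: shift (. Stack=[(] ptr=1 lookahead=num remaining=[num * id / num / ( id ) / id ) / num $]
Step 2: shift num. Stack=[( num] ptr=2 lookahead=* remaining=[* id / num / ( id ) / id ) / num $]
Step 3: reduce F->num. Stack=[( F] ptr=2 lookahead=* remaining=[* id / num / ( id ) / id ) / num $]
Step 4: reduce T->F. Stack=[( T] ptr=2 lookahead=* remaining=[* id / num / ( id ) / id ) / num $]
Step 5: shift *. Stack=[( T *] ptr=3 lookahead=id remaining=[id / num / ( id ) / id ) / num $]
Step 6: shift id. Stack=[( T * id] ptr=4 lookahead=/ remaining=[/ num / ( id ) / id ) / num $]
Step 7: reduce F->id. Stack=[( T * F] ptr=4 lookahead=/ remaining=[/ num / ( id ) / id ) / num $]
Step 8: reduce T->T * F. Stack=[( T] ptr=4 lookahead=/ remaining=[/ num / ( id ) / id ) / num $]
Step 9: shift /. Stack=[( T /] ptr=5 lookahead=num remaining=[num / ( id ) / id ) / num $]
Step 10: shift num. Stack=[( T / num] ptr=6 lookahead=/ remaining=[/ ( id ) / id ) / num $]
Step 11: reduce F->num. Stack=[( T / F] ptr=6 lookahead=/ remaining=[/ ( id ) / id ) / num $]
Step 12: reduce T->T / F. Stack=[( T] ptr=6 lookahead=/ remaining=[/ ( id ) / id ) / num $]
Step 13: shift /. Stack=[( T /] ptr=7 lookahead=( remaining=[( id ) / id ) / num $]
Step 14: shift (. Stack=[( T / (] ptr=8 lookahead=id remaining=[id ) / id ) / num $]
Step 15: shift id. Stack=[( T / ( id] ptr=9 lookahead=) remaining=[) / id ) / num $]
Step 16: reduce F->id. Stack=[( T / ( F] ptr=9 lookahead=) remaining=[) / id ) / num $]
Step 17: reduce T->F. Stack=[( T / ( T] ptr=9 lookahead=) remaining=[) / id ) / num $]
Step 18: reduce E->T. Stack=[( T / ( E] ptr=9 lookahead=) remaining=[) / id ) / num $]
Step 19: shift ). Stack=[( T / ( E )] ptr=10 lookahead=/ remaining=[/ id ) / num $]
Step 20: reduce F->( E ). Stack=[( T / F] ptr=10 lookahead=/ remaining=[/ id ) / num $]
Step 21: reduce T->T / F. Stack=[( T] ptr=10 lookahead=/ remaining=[/ id ) / num $]
Step 22: shift /. Stack=[( T /] ptr=11 lookahead=id remaining=[id ) / num $]
Step 23: shift id. Stack=[( T / id] ptr=12 lookahead=) remaining=[) / num $]
Step 24: reduce F->id. Stack=[( T / F] ptr=12 lookahead=) remaining=[) / num $]
Step 25: reduce T->T / F. Stack=[( T] ptr=12 lookahead=) remaining=[) / num $]
Step 26: reduce E->T. Stack=[( E] ptr=12 lookahead=) remaining=[) / num $]
Step 27: shift ). Stack=[( E )] ptr=13 lookahead=/ remaining=[/ num $]
Step 28: reduce F->( E ). Stack=[F] ptr=13 lookahead=/ remaining=[/ num $]
Step 29: reduce T->F. Stack=[T] ptr=13 lookahead=/ remaining=[/ num $]
Step 30: shift /. Stack=[T /] ptr=14 lookahead=num remaining=[num $]
Step 31: shift num. Stack=[T / num] ptr=15 lookahead=$ remaining=[$]
Step 32: reduce F->num. Stack=[T / F] ptr=15 lookahead=$ remaining=[$]
Step 33: reduce T->T / F. Stack=[T] ptr=15 lookahead=$ remaining=[$]
Step 34: reduce E->T. Stack=[E] ptr=15 lookahead=$ remaining=[$]
Step 35: accept. Stack=[E] ptr=15 lookahead=$ remaining=[$]

Answer: 8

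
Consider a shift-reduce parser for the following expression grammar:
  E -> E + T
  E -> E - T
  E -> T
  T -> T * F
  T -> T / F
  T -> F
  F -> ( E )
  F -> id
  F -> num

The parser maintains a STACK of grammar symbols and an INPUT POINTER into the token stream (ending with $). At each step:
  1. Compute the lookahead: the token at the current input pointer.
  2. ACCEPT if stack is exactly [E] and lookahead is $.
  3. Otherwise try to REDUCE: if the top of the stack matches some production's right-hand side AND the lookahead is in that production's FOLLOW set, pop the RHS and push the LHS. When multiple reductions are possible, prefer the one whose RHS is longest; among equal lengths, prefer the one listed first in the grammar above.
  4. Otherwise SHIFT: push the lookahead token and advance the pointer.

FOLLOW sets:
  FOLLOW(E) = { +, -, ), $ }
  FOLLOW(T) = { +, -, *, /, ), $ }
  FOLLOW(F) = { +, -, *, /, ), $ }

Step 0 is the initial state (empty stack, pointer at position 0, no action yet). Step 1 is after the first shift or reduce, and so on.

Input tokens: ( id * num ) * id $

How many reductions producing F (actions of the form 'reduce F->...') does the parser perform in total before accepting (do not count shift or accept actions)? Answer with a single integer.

Answer: 4

Derivation:
Step 1: shift (. Stack=[(] ptr=1 lookahead=id remaining=[id * num ) * id $]
Step 2: shift id. Stack=[( id] ptr=2 lookahead=* remaining=[* num ) * id $]
Step 3: reduce F->id. Stack=[( F] ptr=2 lookahead=* remaining=[* num ) * id $]
Step 4: reduce T->F. Stack=[( T] ptr=2 lookahead=* remaining=[* num ) * id $]
Step 5: shift *. Stack=[( T *] ptr=3 lookahead=num remaining=[num ) * id $]
Step 6: shift num. Stack=[( T * num] ptr=4 lookahead=) remaining=[) * id $]
Step 7: reduce F->num. Stack=[( T * F] ptr=4 lookahead=) remaining=[) * id $]
Step 8: reduce T->T * F. Stack=[( T] ptr=4 lookahead=) remaining=[) * id $]
Step 9: reduce E->T. Stack=[( E] ptr=4 lookahead=) remaining=[) * id $]
Step 10: shift ). Stack=[( E )] ptr=5 lookahead=* remaining=[* id $]
Step 11: reduce F->( E ). Stack=[F] ptr=5 lookahead=* remaining=[* id $]
Step 12: reduce T->F. Stack=[T] ptr=5 lookahead=* remaining=[* id $]
Step 13: shift *. Stack=[T *] ptr=6 lookahead=id remaining=[id $]
Step 14: shift id. Stack=[T * id] ptr=7 lookahead=$ remaining=[$]
Step 15: reduce F->id. Stack=[T * F] ptr=7 lookahead=$ remaining=[$]
Step 16: reduce T->T * F. Stack=[T] ptr=7 lookahead=$ remaining=[$]
Step 17: reduce E->T. Stack=[E] ptr=7 lookahead=$ remaining=[$]
Step 18: accept. Stack=[E] ptr=7 lookahead=$ remaining=[$]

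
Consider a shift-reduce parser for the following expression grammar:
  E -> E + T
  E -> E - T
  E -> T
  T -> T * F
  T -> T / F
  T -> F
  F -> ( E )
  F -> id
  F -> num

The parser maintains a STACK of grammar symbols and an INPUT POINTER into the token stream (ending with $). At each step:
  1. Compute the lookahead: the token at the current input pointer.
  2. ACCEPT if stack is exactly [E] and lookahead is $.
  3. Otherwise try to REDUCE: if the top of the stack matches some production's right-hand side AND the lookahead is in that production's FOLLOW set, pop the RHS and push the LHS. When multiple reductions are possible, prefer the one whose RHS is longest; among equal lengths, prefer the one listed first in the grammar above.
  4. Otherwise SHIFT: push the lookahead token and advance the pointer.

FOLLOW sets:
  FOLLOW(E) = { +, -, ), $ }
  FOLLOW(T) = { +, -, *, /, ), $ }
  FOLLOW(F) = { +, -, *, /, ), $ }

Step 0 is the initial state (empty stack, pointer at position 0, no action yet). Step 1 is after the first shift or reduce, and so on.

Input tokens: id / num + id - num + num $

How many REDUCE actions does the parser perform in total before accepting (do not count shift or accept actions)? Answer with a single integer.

Step 1: shift id. Stack=[id] ptr=1 lookahead=/ remaining=[/ num + id - num + num $]
Step 2: reduce F->id. Stack=[F] ptr=1 lookahead=/ remaining=[/ num + id - num + num $]
Step 3: reduce T->F. Stack=[T] ptr=1 lookahead=/ remaining=[/ num + id - num + num $]
Step 4: shift /. Stack=[T /] ptr=2 lookahead=num remaining=[num + id - num + num $]
Step 5: shift num. Stack=[T / num] ptr=3 lookahead=+ remaining=[+ id - num + num $]
Step 6: reduce F->num. Stack=[T / F] ptr=3 lookahead=+ remaining=[+ id - num + num $]
Step 7: reduce T->T / F. Stack=[T] ptr=3 lookahead=+ remaining=[+ id - num + num $]
Step 8: reduce E->T. Stack=[E] ptr=3 lookahead=+ remaining=[+ id - num + num $]
Step 9: shift +. Stack=[E +] ptr=4 lookahead=id remaining=[id - num + num $]
Step 10: shift id. Stack=[E + id] ptr=5 lookahead=- remaining=[- num + num $]
Step 11: reduce F->id. Stack=[E + F] ptr=5 lookahead=- remaining=[- num + num $]
Step 12: reduce T->F. Stack=[E + T] ptr=5 lookahead=- remaining=[- num + num $]
Step 13: reduce E->E + T. Stack=[E] ptr=5 lookahead=- remaining=[- num + num $]
Step 14: shift -. Stack=[E -] ptr=6 lookahead=num remaining=[num + num $]
Step 15: shift num. Stack=[E - num] ptr=7 lookahead=+ remaining=[+ num $]
Step 16: reduce F->num. Stack=[E - F] ptr=7 lookahead=+ remaining=[+ num $]
Step 17: reduce T->F. Stack=[E - T] ptr=7 lookahead=+ remaining=[+ num $]
Step 18: reduce E->E - T. Stack=[E] ptr=7 lookahead=+ remaining=[+ num $]
Step 19: shift +. Stack=[E +] ptr=8 lookahead=num remaining=[num $]
Step 20: shift num. Stack=[E + num] ptr=9 lookahead=$ remaining=[$]
Step 21: reduce F->num. Stack=[E + F] ptr=9 lookahead=$ remaining=[$]
Step 22: reduce T->F. Stack=[E + T] ptr=9 lookahead=$ remaining=[$]
Step 23: reduce E->E + T. Stack=[E] ptr=9 lookahead=$ remaining=[$]
Step 24: accept. Stack=[E] ptr=9 lookahead=$ remaining=[$]

Answer: 14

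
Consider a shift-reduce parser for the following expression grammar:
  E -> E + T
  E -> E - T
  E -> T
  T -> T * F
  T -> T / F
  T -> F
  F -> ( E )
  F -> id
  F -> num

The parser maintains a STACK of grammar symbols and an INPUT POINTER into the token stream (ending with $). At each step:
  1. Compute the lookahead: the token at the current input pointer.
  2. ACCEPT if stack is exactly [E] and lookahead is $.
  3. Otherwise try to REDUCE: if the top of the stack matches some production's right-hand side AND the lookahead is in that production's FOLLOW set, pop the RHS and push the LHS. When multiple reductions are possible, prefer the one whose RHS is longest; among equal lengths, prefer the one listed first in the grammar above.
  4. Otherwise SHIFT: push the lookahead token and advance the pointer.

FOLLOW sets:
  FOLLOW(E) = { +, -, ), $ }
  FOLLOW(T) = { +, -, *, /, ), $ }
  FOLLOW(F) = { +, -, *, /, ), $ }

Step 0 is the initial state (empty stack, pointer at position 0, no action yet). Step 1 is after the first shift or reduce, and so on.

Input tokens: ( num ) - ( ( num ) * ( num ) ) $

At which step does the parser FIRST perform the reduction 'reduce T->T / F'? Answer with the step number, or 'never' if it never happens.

Step 1: shift (. Stack=[(] ptr=1 lookahead=num remaining=[num ) - ( ( num ) * ( num ) ) $]
Step 2: shift num. Stack=[( num] ptr=2 lookahead=) remaining=[) - ( ( num ) * ( num ) ) $]
Step 3: reduce F->num. Stack=[( F] ptr=2 lookahead=) remaining=[) - ( ( num ) * ( num ) ) $]
Step 4: reduce T->F. Stack=[( T] ptr=2 lookahead=) remaining=[) - ( ( num ) * ( num ) ) $]
Step 5: reduce E->T. Stack=[( E] ptr=2 lookahead=) remaining=[) - ( ( num ) * ( num ) ) $]
Step 6: shift ). Stack=[( E )] ptr=3 lookahead=- remaining=[- ( ( num ) * ( num ) ) $]
Step 7: reduce F->( E ). Stack=[F] ptr=3 lookahead=- remaining=[- ( ( num ) * ( num ) ) $]
Step 8: reduce T->F. Stack=[T] ptr=3 lookahead=- remaining=[- ( ( num ) * ( num ) ) $]
Step 9: reduce E->T. Stack=[E] ptr=3 lookahead=- remaining=[- ( ( num ) * ( num ) ) $]
Step 10: shift -. Stack=[E -] ptr=4 lookahead=( remaining=[( ( num ) * ( num ) ) $]
Step 11: shift (. Stack=[E - (] ptr=5 lookahead=( remaining=[( num ) * ( num ) ) $]
Step 12: shift (. Stack=[E - ( (] ptr=6 lookahead=num remaining=[num ) * ( num ) ) $]
Step 13: shift num. Stack=[E - ( ( num] ptr=7 lookahead=) remaining=[) * ( num ) ) $]
Step 14: reduce F->num. Stack=[E - ( ( F] ptr=7 lookahead=) remaining=[) * ( num ) ) $]
Step 15: reduce T->F. Stack=[E - ( ( T] ptr=7 lookahead=) remaining=[) * ( num ) ) $]
Step 16: reduce E->T. Stack=[E - ( ( E] ptr=7 lookahead=) remaining=[) * ( num ) ) $]
Step 17: shift ). Stack=[E - ( ( E )] ptr=8 lookahead=* remaining=[* ( num ) ) $]
Step 18: reduce F->( E ). Stack=[E - ( F] ptr=8 lookahead=* remaining=[* ( num ) ) $]
Step 19: reduce T->F. Stack=[E - ( T] ptr=8 lookahead=* remaining=[* ( num ) ) $]
Step 20: shift *. Stack=[E - ( T *] ptr=9 lookahead=( remaining=[( num ) ) $]
Step 21: shift (. Stack=[E - ( T * (] ptr=10 lookahead=num remaining=[num ) ) $]
Step 22: shift num. Stack=[E - ( T * ( num] ptr=11 lookahead=) remaining=[) ) $]
Step 23: reduce F->num. Stack=[E - ( T * ( F] ptr=11 lookahead=) remaining=[) ) $]
Step 24: reduce T->F. Stack=[E - ( T * ( T] ptr=11 lookahead=) remaining=[) ) $]
Step 25: reduce E->T. Stack=[E - ( T * ( E] ptr=11 lookahead=) remaining=[) ) $]
Step 26: shift ). Stack=[E - ( T * ( E )] ptr=12 lookahead=) remaining=[) $]
Step 27: reduce F->( E ). Stack=[E - ( T * F] ptr=12 lookahead=) remaining=[) $]
Step 28: reduce T->T * F. Stack=[E - ( T] ptr=12 lookahead=) remaining=[) $]
Step 29: reduce E->T. Stack=[E - ( E] ptr=12 lookahead=) remaining=[) $]
Step 30: shift ). Stack=[E - ( E )] ptr=13 lookahead=$ remaining=[$]
Step 31: reduce F->( E ). Stack=[E - F] ptr=13 lookahead=$ remaining=[$]
Step 32: reduce T->F. Stack=[E - T] ptr=13 lookahead=$ remaining=[$]
Step 33: reduce E->E - T. Stack=[E] ptr=13 lookahead=$ remaining=[$]
Step 34: accept. Stack=[E] ptr=13 lookahead=$ remaining=[$]

Answer: never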